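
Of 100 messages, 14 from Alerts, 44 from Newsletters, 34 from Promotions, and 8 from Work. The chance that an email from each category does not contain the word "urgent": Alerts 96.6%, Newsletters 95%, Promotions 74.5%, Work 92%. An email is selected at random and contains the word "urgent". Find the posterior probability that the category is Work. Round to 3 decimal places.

0.053

Taking complements, P(urgent-flag | each) = Alerts 0.034, Newsletters 0.05, Promotions 0.255, Work 0.08.
Unnormalized posteriors (prior × likelihood):
  Alerts: 0.14 × 0.034 = 0.00476
  Newsletters: 0.44 × 0.05 = 0.022
  Promotions: 0.34 × 0.255 = 0.0867
  Work: 0.08 × 0.08 = 0.0064
Normalizing constant = 0.11986.
P(Work | evidence) = 0.0064 / 0.11986 ≈ 0.053.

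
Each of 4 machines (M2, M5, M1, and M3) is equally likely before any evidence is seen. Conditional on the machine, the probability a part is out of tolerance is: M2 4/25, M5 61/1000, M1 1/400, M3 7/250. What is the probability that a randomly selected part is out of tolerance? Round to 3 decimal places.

With a uniform prior (1/4 each), posterior ∝ likelihood:
  M2: 0.16
  M5: 0.061
  M1: 0.0025
  M3: 0.028
P(oversize) = (1/4) × (0.16 + 0.061 + 0.0025 + 0.028) = 0.2515/4 ≈ 0.063.

0.063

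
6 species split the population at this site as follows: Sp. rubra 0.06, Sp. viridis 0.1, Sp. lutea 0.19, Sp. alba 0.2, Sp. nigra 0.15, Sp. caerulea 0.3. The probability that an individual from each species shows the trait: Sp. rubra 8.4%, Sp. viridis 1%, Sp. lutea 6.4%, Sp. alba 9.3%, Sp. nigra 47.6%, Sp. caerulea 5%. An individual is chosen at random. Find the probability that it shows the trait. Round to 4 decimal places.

By Bayes' rule, posterior ∝ prior × likelihood:
  Sp. rubra: 0.06 × 0.084 = 0.00504
  Sp. viridis: 0.1 × 0.01 = 0.001
  Sp. lutea: 0.19 × 0.064 = 0.01216
  Sp. alba: 0.2 × 0.093 = 0.0186
  Sp. nigra: 0.15 × 0.476 = 0.0714
  Sp. caerulea: 0.3 × 0.05 = 0.015
P(trait) = 0.00504 + 0.001 + 0.01216 + 0.0186 + 0.0714 + 0.015 = 0.1232 → 0.1232.

0.1232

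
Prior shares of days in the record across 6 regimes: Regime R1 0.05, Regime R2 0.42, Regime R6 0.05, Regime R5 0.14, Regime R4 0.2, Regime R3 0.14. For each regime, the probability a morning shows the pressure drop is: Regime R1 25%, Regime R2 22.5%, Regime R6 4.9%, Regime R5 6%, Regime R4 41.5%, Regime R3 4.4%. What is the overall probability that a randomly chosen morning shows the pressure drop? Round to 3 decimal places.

By Bayes' rule, posterior ∝ prior × likelihood:
  Regime R1: 0.05 × 0.25 = 0.0125
  Regime R2: 0.42 × 0.225 = 0.0945
  Regime R6: 0.05 × 0.049 = 0.00245
  Regime R5: 0.14 × 0.06 = 0.0084
  Regime R4: 0.2 × 0.415 = 0.083
  Regime R3: 0.14 × 0.044 = 0.00616
P(drop) = 0.0125 + 0.0945 + 0.00245 + 0.0084 + 0.083 + 0.00616 = 0.20701 → 0.207.

0.207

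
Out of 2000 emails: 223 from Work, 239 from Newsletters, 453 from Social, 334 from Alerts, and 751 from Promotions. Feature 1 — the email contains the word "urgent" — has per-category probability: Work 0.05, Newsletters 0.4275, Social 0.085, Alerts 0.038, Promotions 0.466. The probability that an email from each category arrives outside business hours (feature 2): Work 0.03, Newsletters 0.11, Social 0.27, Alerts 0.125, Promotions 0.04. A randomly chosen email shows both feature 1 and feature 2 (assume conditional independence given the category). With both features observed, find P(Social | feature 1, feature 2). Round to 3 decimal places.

0.277

Prior × likelihood for each hypothesis:
  Work: 0.1115 × 0.05 × 0.03 = 0.00016725
  Newsletters: 0.1195 × 0.4275 × 0.11 = 0.0056194875
  Social: 0.2265 × 0.085 × 0.27 = 0.005198175
  Alerts: 0.167 × 0.038 × 0.125 = 0.00079325
  Promotions: 0.3755 × 0.466 × 0.04 = 0.00699932
Sum = 0.0187774825.
P(Social | evidence) = 0.005198175 / 0.0187774825 ≈ 0.277.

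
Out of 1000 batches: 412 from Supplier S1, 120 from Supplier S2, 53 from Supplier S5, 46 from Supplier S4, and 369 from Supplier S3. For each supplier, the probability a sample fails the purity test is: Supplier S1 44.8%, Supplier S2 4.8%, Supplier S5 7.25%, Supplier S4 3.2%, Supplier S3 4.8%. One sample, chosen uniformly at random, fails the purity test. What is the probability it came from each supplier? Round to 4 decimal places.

Compute prior × likelihood for every hypothesis:
  Supplier S1: 0.412 × 0.448 = 0.184576
  Supplier S2: 0.12 × 0.048 = 0.00576
  Supplier S5: 0.053 × 0.0725 = 0.0038425
  Supplier S4: 0.046 × 0.032 = 0.001472
  Supplier S3: 0.369 × 0.048 = 0.017712
Total = 0.2133625.
P(Supplier S1 | off-spec) = 0.184576/0.2133625 ≈ 0.8651
P(Supplier S2 | off-spec) = 0.00576/0.2133625 ≈ 0.0270
P(Supplier S5 | off-spec) = 0.0038425/0.2133625 ≈ 0.0180
P(Supplier S4 | off-spec) = 0.001472/0.2133625 ≈ 0.0069
P(Supplier S3 | off-spec) = 0.017712/0.2133625 ≈ 0.0830

Supplier S1 0.8651, Supplier S2 0.0270, Supplier S5 0.0180, Supplier S4 0.0069, Supplier S3 0.0830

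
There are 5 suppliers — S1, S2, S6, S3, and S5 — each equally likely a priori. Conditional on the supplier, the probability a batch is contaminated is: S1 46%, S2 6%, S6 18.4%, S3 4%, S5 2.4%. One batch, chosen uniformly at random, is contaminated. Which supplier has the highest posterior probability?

S1

With a uniform prior (1/5 each), posterior ∝ likelihood:
  S1: 0.46
  S2: 0.06
  S6: 0.184
  S3: 0.04
  S5: 0.024
Sum = 0.768.
Largest term belongs to S1, so S1 is most probable.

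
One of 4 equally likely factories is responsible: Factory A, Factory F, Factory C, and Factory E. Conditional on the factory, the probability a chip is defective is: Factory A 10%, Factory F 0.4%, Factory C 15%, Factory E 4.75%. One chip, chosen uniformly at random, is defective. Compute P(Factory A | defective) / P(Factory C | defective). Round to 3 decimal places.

With a uniform prior (1/4 each), posterior ∝ likelihood:
  Factory A: 0.1
  Factory F: 0.004
  Factory C: 0.15
  Factory E: 0.0475
Normalizing constant = 0.3015.
The ratio is 0.1 / 0.15 (the normalizer cancels) = 0.667.

0.667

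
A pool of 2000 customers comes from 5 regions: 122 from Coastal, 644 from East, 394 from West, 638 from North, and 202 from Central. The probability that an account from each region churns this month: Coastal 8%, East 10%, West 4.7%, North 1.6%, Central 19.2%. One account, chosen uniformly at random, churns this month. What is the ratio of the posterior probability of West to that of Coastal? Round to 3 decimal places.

1.897

Compute prior × likelihood for every hypothesis:
  Coastal: 0.061 × 0.08 = 0.00488
  East: 0.322 × 0.1 = 0.0322
  West: 0.197 × 0.047 = 0.009259
  North: 0.319 × 0.016 = 0.005104
  Central: 0.101 × 0.192 = 0.019392
Total = 0.070835.
The ratio is 0.009259 / 0.00488 (the normalizer cancels) = 1.897.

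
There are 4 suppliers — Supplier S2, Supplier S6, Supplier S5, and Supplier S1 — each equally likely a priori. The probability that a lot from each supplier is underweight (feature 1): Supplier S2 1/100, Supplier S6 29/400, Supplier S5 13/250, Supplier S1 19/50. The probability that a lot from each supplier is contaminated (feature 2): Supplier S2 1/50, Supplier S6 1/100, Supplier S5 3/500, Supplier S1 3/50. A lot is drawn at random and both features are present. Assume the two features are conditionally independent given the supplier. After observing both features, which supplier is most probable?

Supplier S1

With a uniform prior (1/4 each), posterior ∝ likelihood:
  Supplier S2: 0.01 × 0.02 = 0.0002
  Supplier S6: 0.0725 × 0.01 = 0.000725
  Supplier S5: 0.052 × 0.006 = 0.000312
  Supplier S1: 0.38 × 0.06 = 0.0228
Normalizing constant = 0.024037.
Largest term belongs to Supplier S1, so Supplier S1 is most probable.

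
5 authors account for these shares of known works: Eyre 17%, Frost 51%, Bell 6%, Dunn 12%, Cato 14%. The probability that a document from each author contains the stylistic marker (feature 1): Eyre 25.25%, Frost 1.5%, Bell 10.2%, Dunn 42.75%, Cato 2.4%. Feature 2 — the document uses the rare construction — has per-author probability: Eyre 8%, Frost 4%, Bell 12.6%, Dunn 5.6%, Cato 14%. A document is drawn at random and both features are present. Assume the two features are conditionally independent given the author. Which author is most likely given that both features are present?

Compute prior × likelihood for every hypothesis:
  Eyre: 0.17 × 0.2525 × 0.08 = 0.003434
  Frost: 0.51 × 0.015 × 0.04 = 0.000306
  Bell: 0.06 × 0.102 × 0.126 = 0.00077112
  Dunn: 0.12 × 0.4275 × 0.056 = 0.0028728
  Cato: 0.14 × 0.024 × 0.14 = 0.0004704
Total = 0.00785432.
Largest term belongs to Eyre, so Eyre is most probable.

Eyre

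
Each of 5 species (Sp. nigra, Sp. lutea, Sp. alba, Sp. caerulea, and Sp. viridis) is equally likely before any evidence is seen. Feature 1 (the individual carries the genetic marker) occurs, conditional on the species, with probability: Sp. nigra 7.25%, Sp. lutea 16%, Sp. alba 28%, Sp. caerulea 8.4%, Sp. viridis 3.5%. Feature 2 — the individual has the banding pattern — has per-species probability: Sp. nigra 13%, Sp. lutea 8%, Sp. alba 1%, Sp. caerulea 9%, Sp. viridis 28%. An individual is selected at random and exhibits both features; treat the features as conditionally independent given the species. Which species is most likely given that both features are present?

Sp. lutea

Since the prior is uniform, the posterior is proportional to the likelihood:
  Sp. nigra: 0.0725 × 0.13 = 0.009425
  Sp. lutea: 0.16 × 0.08 = 0.0128
  Sp. alba: 0.28 × 0.01 = 0.0028
  Sp. caerulea: 0.084 × 0.09 = 0.00756
  Sp. viridis: 0.035 × 0.28 = 0.0098
Sum = 0.042385.
Largest term belongs to Sp. lutea, so Sp. lutea is most probable.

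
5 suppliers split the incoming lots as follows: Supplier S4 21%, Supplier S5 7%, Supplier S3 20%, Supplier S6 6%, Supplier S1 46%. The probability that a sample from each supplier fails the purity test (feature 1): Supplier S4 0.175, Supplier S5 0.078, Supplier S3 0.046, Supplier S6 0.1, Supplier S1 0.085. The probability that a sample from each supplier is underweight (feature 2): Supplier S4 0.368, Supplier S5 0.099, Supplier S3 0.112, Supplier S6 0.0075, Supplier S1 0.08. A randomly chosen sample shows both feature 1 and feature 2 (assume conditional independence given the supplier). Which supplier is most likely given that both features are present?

Compute prior × likelihood for every hypothesis:
  Supplier S4: 0.21 × 0.175 × 0.368 = 0.013524
  Supplier S5: 0.07 × 0.078 × 0.099 = 0.00054054
  Supplier S3: 0.2 × 0.046 × 0.112 = 0.0010304
  Supplier S6: 0.06 × 0.1 × 0.0075 = 0.000045
  Supplier S1: 0.46 × 0.085 × 0.08 = 0.003128
Sum = 0.01826794.
Largest term belongs to Supplier S4, so Supplier S4 is most probable.

Supplier S4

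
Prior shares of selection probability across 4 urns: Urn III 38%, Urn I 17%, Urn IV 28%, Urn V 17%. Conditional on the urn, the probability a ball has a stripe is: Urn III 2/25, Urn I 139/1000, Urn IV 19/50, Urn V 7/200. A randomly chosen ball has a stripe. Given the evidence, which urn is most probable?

Urn IV

Prior × likelihood for each hypothesis:
  Urn III: 0.38 × 0.08 = 0.0304
  Urn I: 0.17 × 0.139 = 0.02363
  Urn IV: 0.28 × 0.38 = 0.1064
  Urn V: 0.17 × 0.035 = 0.00595
Sum = 0.16638.
Largest term belongs to Urn IV, so Urn IV is most probable.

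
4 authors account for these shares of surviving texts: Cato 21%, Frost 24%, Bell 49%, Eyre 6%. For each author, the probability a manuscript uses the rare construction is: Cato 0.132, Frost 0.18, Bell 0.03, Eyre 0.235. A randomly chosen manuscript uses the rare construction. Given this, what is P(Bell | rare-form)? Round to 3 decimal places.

By Bayes' rule, posterior ∝ prior × likelihood:
  Cato: 0.21 × 0.132 = 0.02772
  Frost: 0.24 × 0.18 = 0.0432
  Bell: 0.49 × 0.03 = 0.0147
  Eyre: 0.06 × 0.235 = 0.0141
Total = 0.09972.
P(Bell | evidence) = 0.0147 / 0.09972 ≈ 0.147.

0.147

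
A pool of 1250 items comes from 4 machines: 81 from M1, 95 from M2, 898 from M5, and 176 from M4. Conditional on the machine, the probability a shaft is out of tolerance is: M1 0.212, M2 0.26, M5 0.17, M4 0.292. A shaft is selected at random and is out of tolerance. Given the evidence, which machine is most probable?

By Bayes' rule, posterior ∝ prior × likelihood:
  M1: 0.0648 × 0.212 = 0.0137376
  M2: 0.076 × 0.26 = 0.01976
  M5: 0.7184 × 0.17 = 0.122128
  M4: 0.1408 × 0.292 = 0.0411136
Total = 0.1967392.
Largest term belongs to M5, so M5 is most probable.

M5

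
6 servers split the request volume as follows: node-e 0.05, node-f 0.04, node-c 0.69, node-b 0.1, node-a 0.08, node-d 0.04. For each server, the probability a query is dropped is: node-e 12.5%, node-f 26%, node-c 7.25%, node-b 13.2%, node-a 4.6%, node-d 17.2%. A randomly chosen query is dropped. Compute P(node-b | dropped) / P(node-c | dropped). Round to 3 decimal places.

Unnormalized posteriors (prior × likelihood):
  node-e: 0.05 × 0.125 = 0.00625
  node-f: 0.04 × 0.26 = 0.0104
  node-c: 0.69 × 0.0725 = 0.050025
  node-b: 0.1 × 0.132 = 0.0132
  node-a: 0.08 × 0.046 = 0.00368
  node-d: 0.04 × 0.172 = 0.00688
Normalizing constant = 0.090435.
The ratio is 0.0132 / 0.050025 (the normalizer cancels) = 0.264.

0.264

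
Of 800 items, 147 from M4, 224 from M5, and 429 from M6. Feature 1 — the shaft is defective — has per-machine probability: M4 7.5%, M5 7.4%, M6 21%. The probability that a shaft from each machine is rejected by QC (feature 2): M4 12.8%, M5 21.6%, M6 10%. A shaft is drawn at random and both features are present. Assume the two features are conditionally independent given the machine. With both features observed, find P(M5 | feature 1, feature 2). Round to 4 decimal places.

Unnormalized posteriors (prior × likelihood):
  M4: 0.18375 × 0.075 × 0.128 = 0.001764
  M5: 0.28 × 0.074 × 0.216 = 0.00447552
  M6: 0.53625 × 0.21 × 0.1 = 0.01126125
Sum = 0.01750077.
P(M5 | evidence) = 0.00447552 / 0.01750077 ≈ 0.2557.

0.2557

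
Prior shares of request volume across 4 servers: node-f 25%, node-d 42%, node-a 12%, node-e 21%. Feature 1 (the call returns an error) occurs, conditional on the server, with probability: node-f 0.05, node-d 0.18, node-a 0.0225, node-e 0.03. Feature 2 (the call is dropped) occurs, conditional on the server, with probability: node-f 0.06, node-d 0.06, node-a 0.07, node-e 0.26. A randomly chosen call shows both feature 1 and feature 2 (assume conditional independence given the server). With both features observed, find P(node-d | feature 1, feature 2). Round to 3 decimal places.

Unnormalized posteriors (prior × likelihood):
  node-f: 0.25 × 0.05 × 0.06 = 0.00075
  node-d: 0.42 × 0.18 × 0.06 = 0.004536
  node-a: 0.12 × 0.0225 × 0.07 = 0.000189
  node-e: 0.21 × 0.03 × 0.26 = 0.001638
Normalizing constant = 0.007113.
P(node-d | evidence) = 0.004536 / 0.007113 ≈ 0.638.

0.638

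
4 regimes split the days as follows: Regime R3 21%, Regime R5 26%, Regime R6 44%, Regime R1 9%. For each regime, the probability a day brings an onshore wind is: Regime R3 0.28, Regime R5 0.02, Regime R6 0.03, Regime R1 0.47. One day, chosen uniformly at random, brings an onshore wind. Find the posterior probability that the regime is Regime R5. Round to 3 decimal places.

0.044

Unnormalized posteriors (prior × likelihood):
  Regime R3: 0.21 × 0.28 = 0.0588
  Regime R5: 0.26 × 0.02 = 0.0052
  Regime R6: 0.44 × 0.03 = 0.0132
  Regime R1: 0.09 × 0.47 = 0.0423
Sum = 0.1195.
P(Regime R5 | evidence) = 0.0052 / 0.1195 ≈ 0.044.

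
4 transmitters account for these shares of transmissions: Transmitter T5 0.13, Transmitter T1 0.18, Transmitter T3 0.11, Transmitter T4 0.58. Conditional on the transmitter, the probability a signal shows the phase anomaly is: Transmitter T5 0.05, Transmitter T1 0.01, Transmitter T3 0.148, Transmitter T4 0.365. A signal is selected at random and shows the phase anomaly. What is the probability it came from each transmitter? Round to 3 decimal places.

Transmitter T5 0.028, Transmitter T1 0.008, Transmitter T3 0.069, Transmitter T4 0.896

By Bayes' rule, posterior ∝ prior × likelihood:
  Transmitter T5: 0.13 × 0.05 = 0.0065
  Transmitter T1: 0.18 × 0.01 = 0.0018
  Transmitter T3: 0.11 × 0.148 = 0.01628
  Transmitter T4: 0.58 × 0.365 = 0.2117
Normalizing constant = 0.23628.
P(Transmitter T5 | anomaly) = 0.0065/0.23628 ≈ 0.028
P(Transmitter T1 | anomaly) = 0.0018/0.23628 ≈ 0.008
P(Transmitter T3 | anomaly) = 0.01628/0.23628 ≈ 0.069
P(Transmitter T4 | anomaly) = 0.2117/0.23628 ≈ 0.896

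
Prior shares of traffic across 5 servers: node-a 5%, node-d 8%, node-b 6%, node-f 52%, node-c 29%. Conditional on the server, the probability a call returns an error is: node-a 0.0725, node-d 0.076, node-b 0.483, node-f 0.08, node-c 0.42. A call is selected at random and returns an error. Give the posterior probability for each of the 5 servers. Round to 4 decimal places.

Compute prior × likelihood for every hypothesis:
  node-a: 0.05 × 0.0725 = 0.003625
  node-d: 0.08 × 0.076 = 0.00608
  node-b: 0.06 × 0.483 = 0.02898
  node-f: 0.52 × 0.08 = 0.0416
  node-c: 0.29 × 0.42 = 0.1218
Total = 0.202085.
P(node-a | error) = 0.003625/0.202085 ≈ 0.0179
P(node-d | error) = 0.00608/0.202085 ≈ 0.0301
P(node-b | error) = 0.02898/0.202085 ≈ 0.1434
P(node-f | error) = 0.0416/0.202085 ≈ 0.2059
P(node-c | error) = 0.1218/0.202085 ≈ 0.6027

node-a 0.0179, node-d 0.0301, node-b 0.1434, node-f 0.2059, node-c 0.6027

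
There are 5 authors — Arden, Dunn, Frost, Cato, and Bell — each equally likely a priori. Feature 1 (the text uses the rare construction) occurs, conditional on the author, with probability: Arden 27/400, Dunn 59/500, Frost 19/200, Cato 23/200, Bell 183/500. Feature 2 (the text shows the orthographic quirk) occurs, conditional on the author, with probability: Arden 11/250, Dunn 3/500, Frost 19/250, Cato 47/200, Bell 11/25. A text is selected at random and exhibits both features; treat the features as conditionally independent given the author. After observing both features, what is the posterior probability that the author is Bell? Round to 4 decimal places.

Since the prior is uniform, the posterior is proportional to the likelihood:
  Arden: 0.0675 × 0.044 = 0.00297
  Dunn: 0.118 × 0.006 = 0.000708
  Frost: 0.095 × 0.076 = 0.00722
  Cato: 0.115 × 0.235 = 0.027025
  Bell: 0.366 × 0.44 = 0.16104
Total = 0.198963.
P(Bell | evidence) = 0.16104 / 0.198963 ≈ 0.8094.

0.8094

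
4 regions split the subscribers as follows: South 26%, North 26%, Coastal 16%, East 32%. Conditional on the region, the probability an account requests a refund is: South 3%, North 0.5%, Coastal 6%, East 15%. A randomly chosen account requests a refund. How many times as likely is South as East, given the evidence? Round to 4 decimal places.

0.1625

Unnormalized posteriors (prior × likelihood):
  South: 0.26 × 0.03 = 0.0078
  North: 0.26 × 0.005 = 0.0013
  Coastal: 0.16 × 0.06 = 0.0096
  East: 0.32 × 0.15 = 0.048
Normalizing constant = 0.0667.
The ratio is 0.0078 / 0.048 (the normalizer cancels) = 0.1625.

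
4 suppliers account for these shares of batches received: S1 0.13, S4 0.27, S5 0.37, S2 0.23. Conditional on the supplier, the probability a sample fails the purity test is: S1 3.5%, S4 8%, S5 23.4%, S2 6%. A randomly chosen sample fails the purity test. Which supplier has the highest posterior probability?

S5

By Bayes' rule, posterior ∝ prior × likelihood:
  S1: 0.13 × 0.035 = 0.00455
  S4: 0.27 × 0.08 = 0.0216
  S5: 0.37 × 0.234 = 0.08658
  S2: 0.23 × 0.06 = 0.0138
Normalizing constant = 0.12653.
Largest term belongs to S5, so S5 is most probable.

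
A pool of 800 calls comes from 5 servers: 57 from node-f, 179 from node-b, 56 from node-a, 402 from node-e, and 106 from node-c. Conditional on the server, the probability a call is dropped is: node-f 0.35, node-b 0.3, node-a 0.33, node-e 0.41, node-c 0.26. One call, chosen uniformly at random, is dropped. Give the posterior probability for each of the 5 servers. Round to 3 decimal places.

Unnormalized posteriors (prior × likelihood):
  node-f: 0.07125 × 0.35 = 0.0249375
  node-b: 0.22375 × 0.3 = 0.067125
  node-a: 0.07 × 0.33 = 0.0231
  node-e: 0.5025 × 0.41 = 0.206025
  node-c: 0.1325 × 0.26 = 0.03445
Sum = 0.3556375.
P(node-f | dropped) = 0.0249375/0.3556375 ≈ 0.070
P(node-b | dropped) = 0.067125/0.3556375 ≈ 0.189
P(node-a | dropped) = 0.0231/0.3556375 ≈ 0.065
P(node-e | dropped) = 0.206025/0.3556375 ≈ 0.579
P(node-c | dropped) = 0.03445/0.3556375 ≈ 0.097
(Check: 0.070+0.189+0.065+0.579+0.097 = 1.000.)

node-f 0.070, node-b 0.189, node-a 0.065, node-e 0.579, node-c 0.097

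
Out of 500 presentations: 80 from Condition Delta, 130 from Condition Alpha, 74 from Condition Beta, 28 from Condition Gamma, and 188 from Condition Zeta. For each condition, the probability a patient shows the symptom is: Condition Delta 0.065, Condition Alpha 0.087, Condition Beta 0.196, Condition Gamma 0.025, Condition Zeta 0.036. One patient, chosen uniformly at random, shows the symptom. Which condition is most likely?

Unnormalized posteriors (prior × likelihood):
  Condition Delta: 0.16 × 0.065 = 0.0104
  Condition Alpha: 0.26 × 0.087 = 0.02262
  Condition Beta: 0.148 × 0.196 = 0.029008
  Condition Gamma: 0.056 × 0.025 = 0.0014
  Condition Zeta: 0.376 × 0.036 = 0.013536
Normalizing constant = 0.076964.
Largest term belongs to Condition Beta, so Condition Beta is most probable.

Condition Beta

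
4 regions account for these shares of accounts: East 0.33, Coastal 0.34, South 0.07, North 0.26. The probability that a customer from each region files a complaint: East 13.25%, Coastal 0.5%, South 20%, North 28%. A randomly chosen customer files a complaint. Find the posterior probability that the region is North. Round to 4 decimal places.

By Bayes' rule, posterior ∝ prior × likelihood:
  East: 0.33 × 0.1325 = 0.043725
  Coastal: 0.34 × 0.005 = 0.0017
  South: 0.07 × 0.2 = 0.014
  North: 0.26 × 0.28 = 0.0728
Sum = 0.132225.
P(North | evidence) = 0.0728 / 0.132225 ≈ 0.5506.

0.5506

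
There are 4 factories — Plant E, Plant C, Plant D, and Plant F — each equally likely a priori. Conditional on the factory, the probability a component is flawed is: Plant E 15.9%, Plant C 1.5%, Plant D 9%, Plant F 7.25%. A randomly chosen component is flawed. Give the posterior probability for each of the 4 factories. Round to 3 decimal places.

Plant E 0.473, Plant C 0.045, Plant D 0.267, Plant F 0.215

Since the prior is uniform, the posterior is proportional to the likelihood:
  Plant E: 0.159
  Plant C: 0.015
  Plant D: 0.09
  Plant F: 0.0725
Sum = 0.3365.
P(Plant E | flawed) = 0.159/0.3365 ≈ 0.473
P(Plant C | flawed) = 0.015/0.3365 ≈ 0.045
P(Plant D | flawed) = 0.09/0.3365 ≈ 0.267
P(Plant F | flawed) = 0.0725/0.3365 ≈ 0.215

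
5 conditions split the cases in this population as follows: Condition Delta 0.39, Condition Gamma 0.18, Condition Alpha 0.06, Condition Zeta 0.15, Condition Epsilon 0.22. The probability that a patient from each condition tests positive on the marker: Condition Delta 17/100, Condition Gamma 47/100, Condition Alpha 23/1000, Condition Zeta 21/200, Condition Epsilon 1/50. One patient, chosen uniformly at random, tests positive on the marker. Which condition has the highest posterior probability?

Condition Gamma

Unnormalized posteriors (prior × likelihood):
  Condition Delta: 0.39 × 0.17 = 0.0663
  Condition Gamma: 0.18 × 0.47 = 0.0846
  Condition Alpha: 0.06 × 0.023 = 0.00138
  Condition Zeta: 0.15 × 0.105 = 0.01575
  Condition Epsilon: 0.22 × 0.02 = 0.0044
Normalizing constant = 0.17243.
Largest term belongs to Condition Gamma, so Condition Gamma is most probable.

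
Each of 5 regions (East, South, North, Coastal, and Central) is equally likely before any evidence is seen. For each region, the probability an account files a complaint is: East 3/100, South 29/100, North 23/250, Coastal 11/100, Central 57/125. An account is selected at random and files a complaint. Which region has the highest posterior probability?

With a uniform prior (1/5 each), posterior ∝ likelihood:
  East: 0.03
  South: 0.29
  North: 0.092
  Coastal: 0.11
  Central: 0.456
Sum = 0.978.
Largest term belongs to Central, so Central is most probable.

Central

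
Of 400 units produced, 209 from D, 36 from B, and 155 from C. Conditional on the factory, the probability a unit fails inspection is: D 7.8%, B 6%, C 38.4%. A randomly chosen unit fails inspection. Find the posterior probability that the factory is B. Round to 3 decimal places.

0.028

Unnormalized posteriors (prior × likelihood):
  D: 0.5225 × 0.078 = 0.040755
  B: 0.09 × 0.06 = 0.0054
  C: 0.3875 × 0.384 = 0.1488
Normalizing constant = 0.194955.
P(B | evidence) = 0.0054 / 0.194955 ≈ 0.028.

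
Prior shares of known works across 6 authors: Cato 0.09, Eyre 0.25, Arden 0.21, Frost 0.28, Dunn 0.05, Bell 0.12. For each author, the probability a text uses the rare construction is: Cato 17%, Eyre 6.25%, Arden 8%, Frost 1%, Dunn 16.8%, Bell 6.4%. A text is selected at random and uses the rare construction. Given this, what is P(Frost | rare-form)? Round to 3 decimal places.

0.042

Prior × likelihood for each hypothesis:
  Cato: 0.09 × 0.17 = 0.0153
  Eyre: 0.25 × 0.0625 = 0.015625
  Arden: 0.21 × 0.08 = 0.0168
  Frost: 0.28 × 0.01 = 0.0028
  Dunn: 0.05 × 0.168 = 0.0084
  Bell: 0.12 × 0.064 = 0.00768
Normalizing constant = 0.066605.
P(Frost | evidence) = 0.0028 / 0.066605 ≈ 0.042.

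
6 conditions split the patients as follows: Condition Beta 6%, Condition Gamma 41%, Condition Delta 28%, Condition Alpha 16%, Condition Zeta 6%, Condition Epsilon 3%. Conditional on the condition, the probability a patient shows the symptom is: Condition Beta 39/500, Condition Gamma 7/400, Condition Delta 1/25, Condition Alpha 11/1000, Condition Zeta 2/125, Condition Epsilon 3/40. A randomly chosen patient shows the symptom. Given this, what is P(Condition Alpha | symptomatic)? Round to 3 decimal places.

Prior × likelihood for each hypothesis:
  Condition Beta: 0.06 × 0.078 = 0.00468
  Condition Gamma: 0.41 × 0.0175 = 0.007175
  Condition Delta: 0.28 × 0.04 = 0.0112
  Condition Alpha: 0.16 × 0.011 = 0.00176
  Condition Zeta: 0.06 × 0.016 = 0.00096
  Condition Epsilon: 0.03 × 0.075 = 0.00225
Total = 0.028025.
P(Condition Alpha | evidence) = 0.00176 / 0.028025 ≈ 0.063.

0.063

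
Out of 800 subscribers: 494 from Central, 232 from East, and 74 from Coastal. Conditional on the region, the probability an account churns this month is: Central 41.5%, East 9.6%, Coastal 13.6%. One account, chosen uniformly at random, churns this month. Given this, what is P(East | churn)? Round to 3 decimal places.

Unnormalized posteriors (prior × likelihood):
  Central: 0.6175 × 0.415 = 0.2562625
  East: 0.29 × 0.096 = 0.02784
  Coastal: 0.0925 × 0.136 = 0.01258
Sum = 0.2966825.
P(East | evidence) = 0.02784 / 0.2966825 ≈ 0.094.

0.094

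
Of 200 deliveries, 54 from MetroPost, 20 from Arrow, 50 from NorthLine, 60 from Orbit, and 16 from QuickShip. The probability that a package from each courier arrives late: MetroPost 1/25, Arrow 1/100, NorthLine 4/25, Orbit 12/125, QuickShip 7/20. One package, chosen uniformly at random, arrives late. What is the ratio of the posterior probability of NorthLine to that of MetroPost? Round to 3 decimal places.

3.704

Compute prior × likelihood for every hypothesis:
  MetroPost: 0.27 × 0.04 = 0.0108
  Arrow: 0.1 × 0.01 = 0.001
  NorthLine: 0.25 × 0.16 = 0.04
  Orbit: 0.3 × 0.096 = 0.0288
  QuickShip: 0.08 × 0.35 = 0.028
Total = 0.1086.
The ratio is 0.04 / 0.0108 (the normalizer cancels) = 3.704.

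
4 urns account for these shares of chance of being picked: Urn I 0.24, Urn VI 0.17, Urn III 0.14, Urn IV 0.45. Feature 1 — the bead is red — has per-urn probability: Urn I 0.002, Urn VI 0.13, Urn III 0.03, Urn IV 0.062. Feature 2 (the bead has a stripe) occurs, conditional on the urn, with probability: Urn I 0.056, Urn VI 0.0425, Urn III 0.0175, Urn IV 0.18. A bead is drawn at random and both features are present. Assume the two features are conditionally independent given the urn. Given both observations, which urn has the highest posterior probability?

Compute prior × likelihood for every hypothesis:
  Urn I: 0.24 × 0.002 × 0.056 = 0.00002688
  Urn VI: 0.17 × 0.13 × 0.0425 = 0.00093925
  Urn III: 0.14 × 0.03 × 0.0175 = 0.0000735
  Urn IV: 0.45 × 0.062 × 0.18 = 0.005022
Normalizing constant = 0.00606163.
Largest term belongs to Urn IV, so Urn IV is most probable.

Urn IV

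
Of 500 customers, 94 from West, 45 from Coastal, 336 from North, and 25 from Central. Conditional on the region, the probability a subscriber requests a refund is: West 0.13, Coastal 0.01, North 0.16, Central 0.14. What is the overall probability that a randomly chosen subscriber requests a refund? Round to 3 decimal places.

0.140

Prior × likelihood for each hypothesis:
  West: 0.188 × 0.13 = 0.02444
  Coastal: 0.09 × 0.01 = 0.0009
  North: 0.672 × 0.16 = 0.10752
  Central: 0.05 × 0.14 = 0.007
P(refund) = 0.02444 + 0.0009 + 0.10752 + 0.007 = 0.13986 → 0.140.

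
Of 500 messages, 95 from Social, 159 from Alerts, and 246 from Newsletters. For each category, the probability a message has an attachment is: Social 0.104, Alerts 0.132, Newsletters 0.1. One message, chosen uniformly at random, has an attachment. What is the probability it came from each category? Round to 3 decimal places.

Social 0.178, Alerts 0.378, Newsletters 0.443

Unnormalized posteriors (prior × likelihood):
  Social: 0.19 × 0.104 = 0.01976
  Alerts: 0.318 × 0.132 = 0.041976
  Newsletters: 0.492 × 0.1 = 0.0492
Total = 0.110936.
P(Social | attachment) = 0.01976/0.110936 ≈ 0.178
P(Alerts | attachment) = 0.041976/0.110936 ≈ 0.378
P(Newsletters | attachment) = 0.0492/0.110936 ≈ 0.443
(Check: 0.178+0.378+0.443 = 0.999.)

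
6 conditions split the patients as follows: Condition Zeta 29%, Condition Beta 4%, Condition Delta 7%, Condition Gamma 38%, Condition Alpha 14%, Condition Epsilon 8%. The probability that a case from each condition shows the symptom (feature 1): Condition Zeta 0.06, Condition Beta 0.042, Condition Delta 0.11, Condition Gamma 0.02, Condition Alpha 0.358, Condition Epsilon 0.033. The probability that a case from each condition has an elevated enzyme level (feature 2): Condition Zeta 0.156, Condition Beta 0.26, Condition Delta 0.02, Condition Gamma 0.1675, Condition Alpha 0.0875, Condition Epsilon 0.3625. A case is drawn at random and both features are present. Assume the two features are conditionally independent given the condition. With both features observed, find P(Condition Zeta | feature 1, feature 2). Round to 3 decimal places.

By Bayes' rule, posterior ∝ prior × likelihood:
  Condition Zeta: 0.29 × 0.06 × 0.156 = 0.0027144
  Condition Beta: 0.04 × 0.042 × 0.26 = 0.0004368
  Condition Delta: 0.07 × 0.11 × 0.02 = 0.000154
  Condition Gamma: 0.38 × 0.02 × 0.1675 = 0.001273
  Condition Alpha: 0.14 × 0.358 × 0.0875 = 0.0043855
  Condition Epsilon: 0.08 × 0.033 × 0.3625 = 0.000957
Sum = 0.0099207.
P(Condition Zeta | evidence) = 0.0027144 / 0.0099207 ≈ 0.274.

0.274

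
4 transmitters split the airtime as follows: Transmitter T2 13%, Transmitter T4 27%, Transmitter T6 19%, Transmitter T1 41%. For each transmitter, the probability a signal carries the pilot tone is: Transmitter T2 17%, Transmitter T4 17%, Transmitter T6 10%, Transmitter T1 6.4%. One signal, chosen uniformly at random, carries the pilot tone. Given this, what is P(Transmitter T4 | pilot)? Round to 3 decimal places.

Prior × likelihood for each hypothesis:
  Transmitter T2: 0.13 × 0.17 = 0.0221
  Transmitter T4: 0.27 × 0.17 = 0.0459
  Transmitter T6: 0.19 × 0.1 = 0.019
  Transmitter T1: 0.41 × 0.064 = 0.02624
Normalizing constant = 0.11324.
P(Transmitter T4 | evidence) = 0.0459 / 0.11324 ≈ 0.405.

0.405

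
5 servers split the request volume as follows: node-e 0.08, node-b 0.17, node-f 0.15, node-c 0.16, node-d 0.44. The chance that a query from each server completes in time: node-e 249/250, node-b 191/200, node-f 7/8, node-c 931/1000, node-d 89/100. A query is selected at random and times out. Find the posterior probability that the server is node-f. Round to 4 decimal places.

Taking complements, P(timeout | each) = node-e 0.004, node-b 0.045, node-f 0.125, node-c 0.069, node-d 0.11.
Unnormalized posteriors (prior × likelihood):
  node-e: 0.08 × 0.004 = 0.00032
  node-b: 0.17 × 0.045 = 0.00765
  node-f: 0.15 × 0.125 = 0.01875
  node-c: 0.16 × 0.069 = 0.01104
  node-d: 0.44 × 0.11 = 0.0484
Normalizing constant = 0.08616.
P(node-f | evidence) = 0.01875 / 0.08616 ≈ 0.2176.

0.2176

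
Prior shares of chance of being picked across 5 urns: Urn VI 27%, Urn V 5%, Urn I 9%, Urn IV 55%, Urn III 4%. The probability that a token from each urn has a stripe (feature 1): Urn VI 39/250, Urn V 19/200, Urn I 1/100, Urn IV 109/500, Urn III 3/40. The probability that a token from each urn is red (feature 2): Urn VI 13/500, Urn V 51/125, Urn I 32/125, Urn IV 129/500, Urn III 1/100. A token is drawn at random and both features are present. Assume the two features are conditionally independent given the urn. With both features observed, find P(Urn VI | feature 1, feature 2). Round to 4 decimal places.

0.0320

Unnormalized posteriors (prior × likelihood):
  Urn VI: 0.27 × 0.156 × 0.026 = 0.00109512
  Urn V: 0.05 × 0.095 × 0.408 = 0.001938
  Urn I: 0.09 × 0.01 × 0.256 = 0.0002304
  Urn IV: 0.55 × 0.218 × 0.258 = 0.0309342
  Urn III: 0.04 × 0.075 × 0.01 = 0.00003
Total = 0.03422772.
P(Urn VI | evidence) = 0.00109512 / 0.03422772 ≈ 0.0320.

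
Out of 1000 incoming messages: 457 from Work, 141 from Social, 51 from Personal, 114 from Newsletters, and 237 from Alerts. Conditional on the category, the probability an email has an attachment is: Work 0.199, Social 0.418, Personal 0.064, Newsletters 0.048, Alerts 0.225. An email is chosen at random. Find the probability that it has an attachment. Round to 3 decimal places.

0.212

Unnormalized posteriors (prior × likelihood):
  Work: 0.457 × 0.199 = 0.090943
  Social: 0.141 × 0.418 = 0.058938
  Personal: 0.051 × 0.064 = 0.003264
  Newsletters: 0.114 × 0.048 = 0.005472
  Alerts: 0.237 × 0.225 = 0.053325
P(attachment) = 0.090943 + 0.058938 + 0.003264 + 0.005472 + 0.053325 = 0.211942 → 0.212.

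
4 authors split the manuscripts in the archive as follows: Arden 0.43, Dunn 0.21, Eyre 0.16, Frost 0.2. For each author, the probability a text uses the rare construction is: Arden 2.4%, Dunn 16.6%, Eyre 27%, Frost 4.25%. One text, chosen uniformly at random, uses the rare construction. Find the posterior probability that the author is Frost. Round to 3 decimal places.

Prior × likelihood for each hypothesis:
  Arden: 0.43 × 0.024 = 0.01032
  Dunn: 0.21 × 0.166 = 0.03486
  Eyre: 0.16 × 0.27 = 0.0432
  Frost: 0.2 × 0.0425 = 0.0085
Total = 0.09688.
P(Frost | evidence) = 0.0085 / 0.09688 ≈ 0.088.

0.088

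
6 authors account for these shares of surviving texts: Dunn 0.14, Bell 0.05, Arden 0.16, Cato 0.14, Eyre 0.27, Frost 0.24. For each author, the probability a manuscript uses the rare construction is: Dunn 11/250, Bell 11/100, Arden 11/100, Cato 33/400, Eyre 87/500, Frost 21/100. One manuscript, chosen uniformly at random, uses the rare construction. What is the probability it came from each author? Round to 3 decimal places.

Dunn 0.045, Bell 0.040, Arden 0.127, Cato 0.084, Eyre 0.340, Frost 0.365

Compute prior × likelihood for every hypothesis:
  Dunn: 0.14 × 0.044 = 0.00616
  Bell: 0.05 × 0.11 = 0.0055
  Arden: 0.16 × 0.11 = 0.0176
  Cato: 0.14 × 0.0825 = 0.01155
  Eyre: 0.27 × 0.174 = 0.04698
  Frost: 0.24 × 0.21 = 0.0504
Normalizing constant = 0.13819.
P(Dunn | rare-form) = 0.00616/0.13819 ≈ 0.045
P(Bell | rare-form) = 0.0055/0.13819 ≈ 0.040
P(Arden | rare-form) = 0.0176/0.13819 ≈ 0.127
P(Cato | rare-form) = 0.01155/0.13819 ≈ 0.084
P(Eyre | rare-form) = 0.04698/0.13819 ≈ 0.340
P(Frost | rare-form) = 0.0504/0.13819 ≈ 0.365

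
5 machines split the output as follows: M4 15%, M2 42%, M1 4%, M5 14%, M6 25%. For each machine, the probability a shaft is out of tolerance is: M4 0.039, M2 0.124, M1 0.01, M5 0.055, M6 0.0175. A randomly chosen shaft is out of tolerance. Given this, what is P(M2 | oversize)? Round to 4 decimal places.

By Bayes' rule, posterior ∝ prior × likelihood:
  M4: 0.15 × 0.039 = 0.00585
  M2: 0.42 × 0.124 = 0.05208
  M1: 0.04 × 0.01 = 0.0004
  M5: 0.14 × 0.055 = 0.0077
  M6: 0.25 × 0.0175 = 0.004375
Sum = 0.070405.
P(M2 | evidence) = 0.05208 / 0.070405 ≈ 0.7397.

0.7397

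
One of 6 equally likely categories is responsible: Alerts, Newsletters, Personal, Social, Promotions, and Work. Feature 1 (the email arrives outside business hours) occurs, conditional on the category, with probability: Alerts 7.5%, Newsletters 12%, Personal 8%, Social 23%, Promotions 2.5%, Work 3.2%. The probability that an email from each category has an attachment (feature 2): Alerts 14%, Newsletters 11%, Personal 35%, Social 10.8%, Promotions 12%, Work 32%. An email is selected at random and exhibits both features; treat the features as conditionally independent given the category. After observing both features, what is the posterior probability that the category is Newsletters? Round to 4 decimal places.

Since the prior is uniform, the posterior is proportional to the likelihood:
  Alerts: 0.075 × 0.14 = 0.0105
  Newsletters: 0.12 × 0.11 = 0.0132
  Personal: 0.08 × 0.35 = 0.028
  Social: 0.23 × 0.108 = 0.02484
  Promotions: 0.025 × 0.12 = 0.003
  Work: 0.032 × 0.32 = 0.01024
Sum = 0.08978.
P(Newsletters | evidence) = 0.0132 / 0.08978 ≈ 0.1470.

0.1470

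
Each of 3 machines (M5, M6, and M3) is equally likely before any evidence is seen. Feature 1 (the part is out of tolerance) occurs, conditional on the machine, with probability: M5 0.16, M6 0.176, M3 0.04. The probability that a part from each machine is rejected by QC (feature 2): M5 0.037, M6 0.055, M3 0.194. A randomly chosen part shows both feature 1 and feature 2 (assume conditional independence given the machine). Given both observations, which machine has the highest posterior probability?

With a uniform prior (1/3 each), posterior ∝ likelihood:
  M5: 0.16 × 0.037 = 0.00592
  M6: 0.176 × 0.055 = 0.00968
  M3: 0.04 × 0.194 = 0.00776
Normalizing constant = 0.02336.
Largest term belongs to M6, so M6 is most probable.

M6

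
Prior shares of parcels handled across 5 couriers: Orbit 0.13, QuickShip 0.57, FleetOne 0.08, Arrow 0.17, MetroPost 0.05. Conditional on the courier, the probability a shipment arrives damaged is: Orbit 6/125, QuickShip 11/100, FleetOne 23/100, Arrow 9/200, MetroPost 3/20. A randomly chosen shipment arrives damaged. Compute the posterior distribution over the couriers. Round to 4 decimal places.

Compute prior × likelihood for every hypothesis:
  Orbit: 0.13 × 0.048 = 0.00624
  QuickShip: 0.57 × 0.11 = 0.0627
  FleetOne: 0.08 × 0.23 = 0.0184
  Arrow: 0.17 × 0.045 = 0.00765
  MetroPost: 0.05 × 0.15 = 0.0075
Normalizing constant = 0.10249.
P(Orbit | damaged) = 0.00624/0.10249 ≈ 0.0609
P(QuickShip | damaged) = 0.0627/0.10249 ≈ 0.6118
P(FleetOne | damaged) = 0.0184/0.10249 ≈ 0.1795
P(Arrow | damaged) = 0.00765/0.10249 ≈ 0.0746
P(MetroPost | damaged) = 0.0075/0.10249 ≈ 0.0732
(Check: 0.0609+0.6118+0.1795+0.0746+0.0732 = 1.0000.)

Orbit 0.0609, QuickShip 0.6118, FleetOne 0.1795, Arrow 0.0746, MetroPost 0.0732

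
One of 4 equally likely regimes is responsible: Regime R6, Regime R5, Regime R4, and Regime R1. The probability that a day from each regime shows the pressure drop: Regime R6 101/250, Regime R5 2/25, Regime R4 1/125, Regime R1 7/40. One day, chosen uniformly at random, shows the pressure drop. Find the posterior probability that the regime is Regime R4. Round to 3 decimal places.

0.012

With a uniform prior (1/4 each), posterior ∝ likelihood:
  Regime R6: 0.404
  Regime R5: 0.08
  Regime R4: 0.008
  Regime R1: 0.175
Total = 0.667.
P(Regime R4 | evidence) = 0.008 / 0.667 ≈ 0.012.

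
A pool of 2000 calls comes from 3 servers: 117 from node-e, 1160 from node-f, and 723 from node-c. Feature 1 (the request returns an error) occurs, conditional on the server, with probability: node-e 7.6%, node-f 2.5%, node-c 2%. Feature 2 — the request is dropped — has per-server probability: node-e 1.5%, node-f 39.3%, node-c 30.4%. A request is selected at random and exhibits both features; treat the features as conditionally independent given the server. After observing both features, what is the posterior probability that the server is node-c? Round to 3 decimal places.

By Bayes' rule, posterior ∝ prior × likelihood:
  node-e: 0.0585 × 0.076 × 0.015 = 0.00006669
  node-f: 0.58 × 0.025 × 0.393 = 0.0056985
  node-c: 0.3615 × 0.02 × 0.304 = 0.00219792
Total = 0.00796311.
P(node-c | evidence) = 0.00219792 / 0.00796311 ≈ 0.276.

0.276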